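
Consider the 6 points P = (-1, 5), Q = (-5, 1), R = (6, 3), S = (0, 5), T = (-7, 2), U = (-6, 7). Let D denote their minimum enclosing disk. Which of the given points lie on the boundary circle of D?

R, T, U

A smallest enclosing disk is always determined by at most three of the input points on its boundary.
The minimum enclosing circle is determined by three boundary points: R, T, U.
Their circumcentre is (-0.5625, 3.3125) with r² = 43.1640625.
The farthest remaining point Q is at distance² 25.0390625 ≤ 43.1640625.
The points at distance exactly r from the centre are R, T, U — 3 points.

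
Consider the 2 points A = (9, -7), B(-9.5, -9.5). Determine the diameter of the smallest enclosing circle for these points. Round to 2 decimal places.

The smallest circle enclosing two points has them as diameter endpoints.
Centre = midpoint = (-0.25, -8.25); r² = |AB|²/4 = 348.5/4 = 87.125.
Diameter = 2r = 2√(87.125) ≈ 18.67.

18.67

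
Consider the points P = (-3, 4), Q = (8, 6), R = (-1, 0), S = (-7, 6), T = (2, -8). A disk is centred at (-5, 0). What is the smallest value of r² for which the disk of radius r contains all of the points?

205

The required radius is the distance from (-5, 0) to the farthest point.
Squared distances: 20, 205, 16, 40, 113.
Maximum is 205, attained at Q.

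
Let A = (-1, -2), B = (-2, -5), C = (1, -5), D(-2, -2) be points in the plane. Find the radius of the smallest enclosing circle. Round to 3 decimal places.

A smallest enclosing disk is always determined by at most three of the input points on its boundary.
The farthest pair is C–D with squared distance 18. The circle on this segment as diameter has centre (-0.5, -3.5) and r² = 18/4 = 4.5.
Check A: distance² to centre = 2.5 ≤ 4.5, so it lies inside.
All remaining points lie in this disk, and no smaller disk contains both endpoints, so this is the minimum enclosing circle.
r = √(4.5) ≈ 2.121.

2.121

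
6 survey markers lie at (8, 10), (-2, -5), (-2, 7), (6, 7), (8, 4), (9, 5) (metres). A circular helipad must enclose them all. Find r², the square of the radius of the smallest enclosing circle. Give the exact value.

81.25

A smallest enclosing disk is always determined by at most three of the input points on its boundary.
The farthest pair is (8, 10)–(-2, -5) with squared distance 325. The circle on this segment as diameter has centre (3, 2.5) and r² = 325/4 = 81.25.
Check (-2, 7): distance² to centre = 45.25 ≤ 81.25, so it lies inside.
All remaining points lie in this disk, and no smaller disk contains both endpoints, so this is the minimum enclosing circle.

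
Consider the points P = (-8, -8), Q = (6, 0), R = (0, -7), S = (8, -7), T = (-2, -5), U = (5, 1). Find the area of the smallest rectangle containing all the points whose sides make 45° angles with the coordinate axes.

In coordinates u = x + y, v = x − y the rectangle is axis-aligned; the map (x,y)→(u,v) scales areas by 2.
u-values: -16, 6, -7, 1, -7, 6; range = 6 − (-16) = 22.
v-values: 0, 6, 7, 15, 3, 4; range = 15 − 0 = 15.
Area = (22 × 15) / 2 = 165.

165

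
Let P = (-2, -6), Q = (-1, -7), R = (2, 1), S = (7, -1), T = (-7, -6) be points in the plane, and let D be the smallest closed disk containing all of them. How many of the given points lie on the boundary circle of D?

2

By Welzl's lemma the MEC is supported by two points (diametrically opposite) or three points (on a circumcircle).
The farthest pair is S–T with squared distance 221. The circle on this segment as diameter has centre (0, -3.5) and r² = 221/4 = 55.25.
Check P: distance² to centre = 10.25 ≤ 55.25, so it lies inside.
All remaining points lie in this disk, and no smaller disk contains both endpoints, so this is the minimum enclosing circle.
The points at distance exactly r from the centre are S, T — 2 points.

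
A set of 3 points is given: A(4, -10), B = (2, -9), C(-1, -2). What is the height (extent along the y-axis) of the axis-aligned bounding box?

max y = -2, min y = -10, so height = 8.

8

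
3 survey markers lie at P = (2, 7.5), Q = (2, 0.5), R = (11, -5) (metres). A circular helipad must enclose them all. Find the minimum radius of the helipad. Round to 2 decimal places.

7.70

Side lengths²: PQ² = 49, PR² = 237.25, QR² = 111.25.
Since PR² = 237.25 ≥ 111.25 + 49 = 160.25, the angle opposite PR is not acute, so the smallest enclosing circle has PR as diameter.
Centre = midpoint of PR = (6.5, 1.25), r² = 237.25/4 = 59.3125.
r = √(59.3125) ≈ 7.70.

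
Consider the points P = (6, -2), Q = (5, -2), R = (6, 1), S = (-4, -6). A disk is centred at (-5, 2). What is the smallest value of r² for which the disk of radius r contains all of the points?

The required radius is the distance from (-5, 2) to the farthest point.
Squared distances: 137, 116, 122, 65.
Maximum is 137, attained at P.

137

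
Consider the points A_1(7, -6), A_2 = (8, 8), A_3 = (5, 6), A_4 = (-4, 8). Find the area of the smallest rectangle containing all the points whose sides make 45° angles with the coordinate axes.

In coordinates u = x + y, v = x − y the rectangle is axis-aligned; the map (x,y)→(u,v) scales areas by 2.
u-values: 1, 16, 11, 4; range = 16 − 1 = 15.
v-values: 13, 0, -1, -12; range = 13 − (-12) = 25.
Area = (15 × 25) / 2 = 187.5.

187.5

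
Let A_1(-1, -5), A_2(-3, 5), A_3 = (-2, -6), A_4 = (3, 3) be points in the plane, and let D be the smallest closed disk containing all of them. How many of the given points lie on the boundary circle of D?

3

The minimum enclosing circle is determined by three boundary points: A_2, A_3, A_4.
Their circumcentre is (-1.46875, -0.40625) with r² = 31.572265625.
The farthest remaining point A_1 is at distance² 21.322265625 ≤ 31.572265625.
The points at distance exactly r from the centre are A_2, A_3, A_4 — 3 points.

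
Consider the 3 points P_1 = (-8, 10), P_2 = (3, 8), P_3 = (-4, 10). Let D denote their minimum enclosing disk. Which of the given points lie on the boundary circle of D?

P_1, P_2

Side lengths²: P_1P_2² = 125, P_1P_3² = 16, P_2P_3² = 53.
Since P_1P_2² = 125 ≥ 53 + 16 = 69, the angle opposite P_1P_2 is not acute, so the smallest enclosing circle has P_1P_2 as diameter.
Centre = midpoint of P_1P_2 = (-2.5, 9), r² = 125/4 = 31.25.
The points at distance exactly r from the centre are P_1, P_2 — 2 points.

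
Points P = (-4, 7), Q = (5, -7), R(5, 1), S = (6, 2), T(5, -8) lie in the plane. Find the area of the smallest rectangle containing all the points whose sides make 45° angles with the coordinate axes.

132

In coordinates u = x + y, v = x − y the rectangle is axis-aligned; the map (x,y)→(u,v) scales areas by 2.
u-values: 3, -2, 6, 8, -3; range = 8 − (-3) = 11.
v-values: -11, 12, 4, 4, 13; range = 13 − (-11) = 24.
Area = (11 × 24) / 2 = 132.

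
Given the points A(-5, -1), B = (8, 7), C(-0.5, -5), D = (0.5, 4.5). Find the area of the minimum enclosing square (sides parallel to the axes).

169

The bounding box has width 13 and height 12.
An axis-aligned square enclosing the set must have side ≥ max(width, height).
So the minimum side is max(13, 12) = 13.
Area = 13² = 169.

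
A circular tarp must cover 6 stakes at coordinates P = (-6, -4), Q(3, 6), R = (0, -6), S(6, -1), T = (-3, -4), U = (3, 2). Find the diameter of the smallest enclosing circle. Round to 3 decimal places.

A smallest enclosing disk is always determined by at most three of the input points on its boundary.
The minimum enclosing circle is determined by three boundary points: P, Q, S.
Their circumcentre is (-43/62, 17/62) with r² = 89233/1922.
The farthest remaining point R is at distance² 76585/1922 ≤ 89233/1922.
Diameter = 2r = 2√(89233/1922) ≈ 13.627.

13.627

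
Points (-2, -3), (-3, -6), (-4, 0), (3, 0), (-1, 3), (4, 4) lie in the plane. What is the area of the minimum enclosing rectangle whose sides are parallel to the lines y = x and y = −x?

59.5

In coordinates u = x + y, v = x − y the rectangle is axis-aligned; the map (x,y)→(u,v) scales areas by 2.
u-values: -5, -9, -4, 3, 2, 8; range = 8 − (-9) = 17.
v-values: 1, 3, -4, 3, -4, 0; range = 3 − (-4) = 7.
Area = (17 × 7) / 2 = 59.5.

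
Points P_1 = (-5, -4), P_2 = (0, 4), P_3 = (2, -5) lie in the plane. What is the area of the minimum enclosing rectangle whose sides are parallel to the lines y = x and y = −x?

71.5

In coordinates u = x + y, v = x − y the rectangle is axis-aligned; the map (x,y)→(u,v) scales areas by 2.
u-values: -9, 4, -3; range = 4 − (-9) = 13.
v-values: -1, -4, 7; range = 7 − (-4) = 11.
Area = (13 × 11) / 2 = 71.5.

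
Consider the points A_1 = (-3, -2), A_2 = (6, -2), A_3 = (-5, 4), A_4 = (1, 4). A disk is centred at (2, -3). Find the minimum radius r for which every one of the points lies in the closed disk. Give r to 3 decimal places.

9.899

The required radius is the distance from (2, -3) to the farthest point.
Squared distances: 26, 17, 98, 50.
Maximum is 98, attained at A_3.
r = √98 ≈ 9.899.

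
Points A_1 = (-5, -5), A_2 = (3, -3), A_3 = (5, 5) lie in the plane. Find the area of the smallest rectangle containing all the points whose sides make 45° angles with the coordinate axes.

60

In coordinates u = x + y, v = x − y the rectangle is axis-aligned; the map (x,y)→(u,v) scales areas by 2.
u-values: -10, 0, 10; range = 10 − (-10) = 20.
v-values: 0, 6, 0; range = 6 − 0 = 6.
Area = (20 × 6) / 2 = 60.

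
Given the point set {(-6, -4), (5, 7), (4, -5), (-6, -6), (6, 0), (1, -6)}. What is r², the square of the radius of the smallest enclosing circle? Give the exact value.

72.5

By Welzl's lemma the MEC is supported by two points (diametrically opposite) or three points (on a circumcircle).
The farthest pair is (5, 7)–(-6, -6) with squared distance 290. The circle on this segment as diameter has centre (-0.5, 0.5) and r² = 290/4 = 72.5.
Check (-6, -4): distance² to centre = 50.5 ≤ 72.5, so it lies inside.
All remaining points lie in this disk, and no smaller disk contains both endpoints, so this is the minimum enclosing circle.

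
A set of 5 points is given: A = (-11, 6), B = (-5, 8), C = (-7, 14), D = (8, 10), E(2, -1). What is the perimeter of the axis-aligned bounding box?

68

Width = max x − min x = 8 − (-11) = 19.
Height = max y − min y = 14 − (-1) = 15.
Perimeter = 2(19 + 15) = 68.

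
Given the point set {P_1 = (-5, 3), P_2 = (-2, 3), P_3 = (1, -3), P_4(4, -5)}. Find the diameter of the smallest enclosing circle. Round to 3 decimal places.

12.042

A smallest enclosing disk is always determined by at most three of the input points on its boundary.
The farthest pair is P_1–P_4 with squared distance 145. The circle on this segment as diameter has centre (-0.5, -1) and r² = 145/4 = 36.25.
Check P_2: distance² to centre = 18.25 ≤ 36.25, so it lies inside.
All remaining points lie in this disk, and no smaller disk contains both endpoints, so this is the minimum enclosing circle.
Diameter = 2r = 2√(36.25) ≈ 12.042.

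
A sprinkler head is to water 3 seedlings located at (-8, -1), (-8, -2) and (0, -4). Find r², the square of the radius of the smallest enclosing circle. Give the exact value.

Call the three points A, B, C in the order given.
Side lengths²: AB² = 1, AC² = 73, BC² = 68.
Since AC² = 73 ≥ 68 + 1 = 69, the angle opposite AC is not acute, so the smallest enclosing circle has AC as diameter.
Centre = midpoint of AC = (-4, -2.5), r² = 73/4 = 18.25.

18.25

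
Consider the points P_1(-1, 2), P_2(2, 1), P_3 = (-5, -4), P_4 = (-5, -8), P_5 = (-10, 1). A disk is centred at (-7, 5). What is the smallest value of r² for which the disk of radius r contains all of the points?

The required radius is the distance from (-7, 5) to the farthest point.
Squared distances: 45, 97, 85, 173, 25.
Maximum is 173, attained at P_4.

173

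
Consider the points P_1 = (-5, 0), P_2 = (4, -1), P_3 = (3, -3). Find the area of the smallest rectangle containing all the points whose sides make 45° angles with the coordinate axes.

44

In coordinates u = x + y, v = x − y the rectangle is axis-aligned; the map (x,y)→(u,v) scales areas by 2.
u-values: -5, 3, 0; range = 3 − (-5) = 8.
v-values: -5, 5, 6; range = 6 − (-5) = 11.
Area = (8 × 11) / 2 = 44.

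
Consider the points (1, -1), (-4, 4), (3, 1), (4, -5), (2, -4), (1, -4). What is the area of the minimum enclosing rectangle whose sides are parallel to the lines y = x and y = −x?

59.5

In coordinates u = x + y, v = x − y the rectangle is axis-aligned; the map (x,y)→(u,v) scales areas by 2.
u-values: 0, 0, 4, -1, -2, -3; range = 4 − (-3) = 7.
v-values: 2, -8, 2, 9, 6, 5; range = 9 − (-8) = 17.
Area = (7 × 17) / 2 = 59.5.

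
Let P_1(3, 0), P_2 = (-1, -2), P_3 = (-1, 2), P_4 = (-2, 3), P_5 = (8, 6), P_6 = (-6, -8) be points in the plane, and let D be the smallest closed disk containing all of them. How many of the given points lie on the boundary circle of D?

The minimum enclosing circle of a finite set is fixed by two of the points (as a diameter) or three (as a circumcircle).
The farthest pair is P_5–P_6 with squared distance 392. The circle on this segment as diameter has centre (1, -1) and r² = 392/4 = 98.
Check P_1: distance² to centre = 5 ≤ 98, so it lies inside.
All remaining points lie in this disk, and no smaller disk contains both endpoints, so this is the minimum enclosing circle.
The points at distance exactly r from the centre are P_5, P_6 — 2 points.

2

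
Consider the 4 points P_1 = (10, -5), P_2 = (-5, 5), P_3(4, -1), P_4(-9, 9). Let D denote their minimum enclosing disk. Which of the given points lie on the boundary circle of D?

The minimum enclosing circle of a finite set is fixed by two of the points (as a diameter) or three (as a circumcircle).
The farthest pair is P_1–P_4 with squared distance 557. The circle on this segment as diameter has centre (0.5, 2) and r² = 557/4 = 139.25.
Check P_2: distance² to centre = 39.25 ≤ 139.25, so it lies inside.
All remaining points lie in this disk, and no smaller disk contains both endpoints, so this is the minimum enclosing circle.
The points at distance exactly r from the centre are P_1, P_4 — 2 points.

P_1, P_4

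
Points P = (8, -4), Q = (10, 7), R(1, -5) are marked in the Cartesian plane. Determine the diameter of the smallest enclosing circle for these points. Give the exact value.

15

Side lengths²: PQ² = 125, PR² = 50, QR² = 225.
Since QR² = 225 ≥ 125 + 50 = 175, the angle opposite QR is not acute, so the smallest enclosing circle has QR as diameter.
Centre = midpoint of QR = (5.5, 1), r² = 225/4 = 56.25.
Diameter = 2r = 2√(56.25) = 15.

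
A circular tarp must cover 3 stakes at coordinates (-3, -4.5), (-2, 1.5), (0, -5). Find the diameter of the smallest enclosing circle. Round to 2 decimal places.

Call the three points A, B, C in the order given.
Side lengths²: AB² = 37, AC² = 9.25, BC² = 46.25.
Since BC² = 46.25 ≥ 37 + 9.25 = 46.25, the angle opposite BC is not acute, so the smallest enclosing circle has BC as diameter.
Centre = midpoint of BC = (-1, -1.75), r² = 46.25/4 = 11.5625.
Diameter = 2r = 2√(11.5625) ≈ 6.80.

6.80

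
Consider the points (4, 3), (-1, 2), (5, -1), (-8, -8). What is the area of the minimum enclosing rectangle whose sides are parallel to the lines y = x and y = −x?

103.5

In coordinates u = x + y, v = x − y the rectangle is axis-aligned; the map (x,y)→(u,v) scales areas by 2.
u-values: 7, 1, 4, -16; range = 7 − (-16) = 23.
v-values: 1, -3, 6, 0; range = 6 − (-3) = 9.
Area = (23 × 9) / 2 = 103.5.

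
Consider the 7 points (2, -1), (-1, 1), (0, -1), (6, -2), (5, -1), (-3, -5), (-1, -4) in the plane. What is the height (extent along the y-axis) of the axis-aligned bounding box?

max y = 1, min y = -5, so height = 6.

6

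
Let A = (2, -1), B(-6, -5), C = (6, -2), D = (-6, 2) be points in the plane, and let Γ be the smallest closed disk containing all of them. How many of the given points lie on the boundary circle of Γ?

The minimum enclosing circle is determined by three boundary points: B, C, D.
Their circumcentre is (-0.5, -1.5) with r² = 42.5.
The farthest remaining point A is at distance² 6.5 ≤ 42.5.
The points at distance exactly r from the centre are B, C, D — 3 points.

3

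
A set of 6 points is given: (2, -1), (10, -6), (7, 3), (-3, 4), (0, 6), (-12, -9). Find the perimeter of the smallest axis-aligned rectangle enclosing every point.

Width = max x − min x = 10 − (-12) = 22.
Height = max y − min y = 6 − (-9) = 15.
Perimeter = 2(22 + 15) = 74.

74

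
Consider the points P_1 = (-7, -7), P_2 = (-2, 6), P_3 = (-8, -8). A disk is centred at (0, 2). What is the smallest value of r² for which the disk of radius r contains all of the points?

The required radius is the distance from (0, 2) to the farthest point.
Squared distances: 130, 20, 164.
Maximum is 164, attained at P_3.

164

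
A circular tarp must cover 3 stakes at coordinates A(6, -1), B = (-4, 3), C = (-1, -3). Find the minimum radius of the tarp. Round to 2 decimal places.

Side lengths²: AB² = 116, AC² = 53, BC² = 45.
Since AB² = 116 ≥ 53 + 45 = 98, the angle opposite AB is not acute, so the smallest enclosing circle has AB as diameter.
Centre = midpoint of AB = (1, 1), r² = 116/4 = 29.
r = √29 ≈ 5.39.

5.39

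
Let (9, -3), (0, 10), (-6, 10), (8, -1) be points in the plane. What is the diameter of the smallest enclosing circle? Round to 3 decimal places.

A smallest enclosing disk is always determined by at most three of the input points on its boundary.
The farthest pair is (9, -3)–(-6, 10) with squared distance 394. The circle on this segment as diameter has centre (1.5, 3.5) and r² = 394/4 = 98.5.
Check (0, 10): distance² to centre = 44.5 ≤ 98.5, so it lies inside.
All remaining points lie in this disk, and no smaller disk contains both endpoints, so this is the minimum enclosing circle.
Diameter = 2r = 2√(98.5) ≈ 19.849.

19.849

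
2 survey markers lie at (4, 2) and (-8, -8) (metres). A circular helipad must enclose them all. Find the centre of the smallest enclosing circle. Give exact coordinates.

The smallest circle enclosing two points has them as diameter endpoints.
Centre = midpoint = (-2, -3); r² = |(4, 2)−(-8, -8)|²/4 = 244/4 = 61.
Centre = (-2, -3).

(-2, -3)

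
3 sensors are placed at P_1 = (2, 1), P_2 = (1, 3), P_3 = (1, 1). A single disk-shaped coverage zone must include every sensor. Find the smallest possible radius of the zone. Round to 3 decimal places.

Side lengths²: P_1P_2² = 5, P_1P_3² = 1, P_2P_3² = 4.
Since P_1P_2² = 5 ≥ 4 + 1 = 5, the angle opposite P_1P_2 is not acute, so the smallest enclosing circle has P_1P_2 as diameter.
Centre = midpoint of P_1P_2 = (1.5, 2), r² = 5/4 = 1.25.
r = √(1.25) ≈ 1.118.

1.118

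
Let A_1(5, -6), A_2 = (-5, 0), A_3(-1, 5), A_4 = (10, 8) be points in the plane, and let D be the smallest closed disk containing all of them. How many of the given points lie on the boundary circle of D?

3

By Welzl's lemma the MEC is supported by two points (diametrically opposite) or three points (on a circumcircle).
The minimum enclosing circle is determined by three boundary points: A_1, A_2, A_4.
Their circumcentre is (3.3, 2.5) with r² = 75.14.
The farthest remaining point A_3 is at distance² 24.74 ≤ 75.14.
The points at distance exactly r from the centre are A_1, A_2, A_4 — 3 points.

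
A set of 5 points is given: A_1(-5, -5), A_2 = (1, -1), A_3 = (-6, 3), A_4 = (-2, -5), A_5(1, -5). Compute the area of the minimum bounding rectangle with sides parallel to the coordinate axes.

x ranges over [-6, 1], width 7.
y ranges over [-5, 3], height 8.
Area = 7 × 8 = 56.

56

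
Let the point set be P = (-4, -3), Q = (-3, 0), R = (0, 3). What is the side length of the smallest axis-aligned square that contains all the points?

The bounding box has width 4 and height 6.
An axis-aligned square enclosing the set must have side ≥ max(width, height).
So the minimum side is max(4, 6) = 6.

6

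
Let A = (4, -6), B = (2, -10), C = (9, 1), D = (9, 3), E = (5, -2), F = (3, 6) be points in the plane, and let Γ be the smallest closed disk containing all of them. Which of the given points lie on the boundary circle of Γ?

B, D, F

A smallest enclosing disk is always determined by at most three of the input points on its boundary.
The minimum enclosing circle is determined by three boundary points: B, D, F.
Their circumcentre is (181/66, -133/66) with r² = 140065/2178.
The farthest remaining point C is at distance² 105085/2178 ≤ 140065/2178.
The points at distance exactly r from the centre are B, D, F — 3 points.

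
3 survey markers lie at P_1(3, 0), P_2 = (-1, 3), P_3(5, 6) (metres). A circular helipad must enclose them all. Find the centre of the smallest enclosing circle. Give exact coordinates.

Side lengths²: P_1P_2² = 25, P_1P_3² = 40, P_2P_3² = 45.
Since P_2P_3² = 45 < 40 + 25 = 65, the triangle is acute, so the smallest enclosing circle is the circumcircle.
Circumcentre = (2.5, 3.5), r² = 12.5.
Centre = (2.5, 3.5).

(2.5, 3.5)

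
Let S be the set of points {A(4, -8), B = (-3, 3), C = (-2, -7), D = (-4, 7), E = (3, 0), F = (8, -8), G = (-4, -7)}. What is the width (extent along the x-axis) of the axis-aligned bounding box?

12

max x = 8, min x = -4, so width = 12.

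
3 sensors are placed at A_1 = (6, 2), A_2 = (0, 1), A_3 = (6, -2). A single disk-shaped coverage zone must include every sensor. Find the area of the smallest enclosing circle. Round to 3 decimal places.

36.325

Side lengths²: A_1A_2² = 37, A_1A_3² = 16, A_2A_3² = 45.
Since A_2A_3² = 45 < 37 + 16 = 53, the triangle is acute, so the smallest enclosing circle is the circumcircle.
Circumcentre = (3.25, 0), r² = 11.5625.
Area = π·r² = π·11.5625 ≈ 36.325.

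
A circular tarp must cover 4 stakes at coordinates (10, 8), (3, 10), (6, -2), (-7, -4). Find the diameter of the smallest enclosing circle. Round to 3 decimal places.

20.809

A smallest enclosing disk is always determined by at most three of the input points on its boundary.
The farthest pair is (10, 8)–(-7, -4) with squared distance 433. The circle on this segment as diameter has centre (1.5, 2) and r² = 433/4 = 108.25.
Check (3, 10): distance² to centre = 66.25 ≤ 108.25, so it lies inside.
All remaining points lie in this disk, and no smaller disk contains both endpoints, so this is the minimum enclosing circle.
Diameter = 2r = 2√(108.25) ≈ 20.809.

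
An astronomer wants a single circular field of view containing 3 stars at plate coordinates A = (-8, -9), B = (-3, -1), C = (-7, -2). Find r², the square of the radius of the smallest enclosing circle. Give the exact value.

22.25

Side lengths²: AB² = 89, AC² = 50, BC² = 17.
Since AB² = 89 ≥ 50 + 17 = 67, the angle opposite AB is not acute, so the smallest enclosing circle has AB as diameter.
Centre = midpoint of AB = (-5.5, -5), r² = 89/4 = 22.25.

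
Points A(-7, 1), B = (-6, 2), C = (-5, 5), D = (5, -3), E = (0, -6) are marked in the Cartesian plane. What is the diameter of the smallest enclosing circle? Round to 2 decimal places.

12.94

A smallest enclosing disk is always determined by at most three of the input points on its boundary.
The minimum enclosing circle is determined by three boundary points: A, C, D.
Their circumcentre is (-4/7, 2/7) with r² = 2050/49.
The farthest remaining point E is at distance² 1952/49 ≤ 2050/49.
Diameter = 2r = 2√(2050/49) ≈ 12.94.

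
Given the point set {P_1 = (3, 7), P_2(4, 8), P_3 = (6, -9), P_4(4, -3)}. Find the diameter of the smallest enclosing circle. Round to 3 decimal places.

A smallest enclosing disk is always determined by at most three of the input points on its boundary.
The farthest pair is P_2–P_3 with squared distance 293. The circle on this segment as diameter has centre (5, -0.5) and r² = 293/4 = 73.25.
Check P_1: distance² to centre = 60.25 ≤ 73.25, so it lies inside.
All remaining points lie in this disk, and no smaller disk contains both endpoints, so this is the minimum enclosing circle.
Diameter = 2r = 2√(73.25) ≈ 17.117.

17.117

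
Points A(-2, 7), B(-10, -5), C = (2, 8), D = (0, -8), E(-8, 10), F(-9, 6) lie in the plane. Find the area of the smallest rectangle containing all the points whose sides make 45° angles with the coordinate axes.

In coordinates u = x + y, v = x − y the rectangle is axis-aligned; the map (x,y)→(u,v) scales areas by 2.
u-values: 5, -15, 10, -8, 2, -3; range = 10 − (-15) = 25.
v-values: -9, -5, -6, 8, -18, -15; range = 8 − (-18) = 26.
Area = (25 × 26) / 2 = 325.

325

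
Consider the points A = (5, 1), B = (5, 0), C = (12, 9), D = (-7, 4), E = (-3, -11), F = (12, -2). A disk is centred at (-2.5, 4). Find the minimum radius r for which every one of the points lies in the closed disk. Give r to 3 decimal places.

The required radius is the distance from (-2.5, 4) to the farthest point.
Squared distances: 65.25, 72.25, 235.25, 20.25, 225.25, 246.25.
Maximum is 246.25, attained at F.
r = √(246.25) ≈ 15.692.

15.692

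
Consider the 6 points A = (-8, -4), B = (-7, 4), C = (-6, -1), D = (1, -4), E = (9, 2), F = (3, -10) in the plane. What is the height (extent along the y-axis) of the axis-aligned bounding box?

14

max y = 4, min y = -10, so height = 14.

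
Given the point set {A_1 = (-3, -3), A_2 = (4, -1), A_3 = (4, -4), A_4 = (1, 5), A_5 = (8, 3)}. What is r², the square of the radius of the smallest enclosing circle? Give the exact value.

39.25

The farthest pair is A_1–A_5 with squared distance 157. The circle on this segment as diameter has centre (2.5, 0) and r² = 157/4 = 39.25.
Check A_2: distance² to centre = 3.25 ≤ 39.25, so it lies inside.
All remaining points lie in this disk, and no smaller disk contains both endpoints, so this is the minimum enclosing circle.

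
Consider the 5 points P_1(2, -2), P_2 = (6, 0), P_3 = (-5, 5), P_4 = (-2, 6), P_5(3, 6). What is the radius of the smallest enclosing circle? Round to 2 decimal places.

The farthest pair is P_2–P_3 with squared distance 146. The circle on this segment as diameter has centre (0.5, 2.5) and r² = 146/4 = 36.5.
Check P_1: distance² to centre = 22.5 ≤ 36.5, so it lies inside.
All remaining points lie in this disk, and no smaller disk contains both endpoints, so this is the minimum enclosing circle.
r = √(36.5) ≈ 6.04.

6.04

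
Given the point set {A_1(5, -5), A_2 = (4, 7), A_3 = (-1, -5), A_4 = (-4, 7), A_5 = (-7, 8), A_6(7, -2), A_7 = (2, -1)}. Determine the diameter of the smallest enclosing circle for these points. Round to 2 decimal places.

17.69

The minimum enclosing circle of a finite set is fixed by two of the points (as a diameter) or three (as a circumcircle).
The farthest pair is A_1–A_5 with squared distance 313. The circle on this segment as diameter has centre (-1, 1.5) and r² = 313/4 = 78.25.
Check A_2: distance² to centre = 55.25 ≤ 78.25, so it lies inside.
All remaining points lie in this disk, and no smaller disk contains both endpoints, so this is the minimum enclosing circle.
Diameter = 2r = 2√(78.25) ≈ 17.69.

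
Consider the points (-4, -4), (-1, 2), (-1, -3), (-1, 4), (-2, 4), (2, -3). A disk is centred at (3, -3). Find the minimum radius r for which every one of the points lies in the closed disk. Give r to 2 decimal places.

The required radius is the distance from (3, -3) to the farthest point.
Squared distances: 50, 41, 16, 65, 74, 1.
Maximum is 74, attained at (-2, 4).
r = √74 ≈ 8.60.

8.60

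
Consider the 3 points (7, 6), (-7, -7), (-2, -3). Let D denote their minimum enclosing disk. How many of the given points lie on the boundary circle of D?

2

Call the three points A, B, C in the order given.
Side lengths²: AB² = 365, AC² = 162, BC² = 41.
Since AB² = 365 ≥ 162 + 41 = 203, the angle opposite AB is not acute, so the smallest enclosing circle has AB as diameter.
Centre = midpoint of AB = (0, -0.5), r² = 365/4 = 91.25.
The points at distance exactly r from the centre are (7, 6), (-7, -7) — 2 points.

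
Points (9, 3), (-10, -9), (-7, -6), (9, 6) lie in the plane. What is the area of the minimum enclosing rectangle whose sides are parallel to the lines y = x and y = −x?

119

In coordinates u = x + y, v = x − y the rectangle is axis-aligned; the map (x,y)→(u,v) scales areas by 2.
u-values: 12, -19, -13, 15; range = 15 − (-19) = 34.
v-values: 6, -1, -1, 3; range = 6 − (-1) = 7.
Area = (34 × 7) / 2 = 119.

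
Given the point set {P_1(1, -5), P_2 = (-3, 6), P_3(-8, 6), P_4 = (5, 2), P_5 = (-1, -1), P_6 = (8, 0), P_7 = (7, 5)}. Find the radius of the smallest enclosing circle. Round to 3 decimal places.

A smallest enclosing disk is always determined by at most three of the input points on its boundary.
The farthest pair is P_3–P_6 with squared distance 292. The circle on this segment as diameter has centre (0, 3) and r² = 292/4 = 73.
Check P_1: distance² to centre = 65 ≤ 73, so it lies inside.
All remaining points lie in this disk, and no smaller disk contains both endpoints, so this is the minimum enclosing circle.
r = √73 ≈ 8.544.

8.544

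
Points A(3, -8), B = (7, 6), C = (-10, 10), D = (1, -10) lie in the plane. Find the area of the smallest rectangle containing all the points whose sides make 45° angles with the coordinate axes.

341

In coordinates u = x + y, v = x − y the rectangle is axis-aligned; the map (x,y)→(u,v) scales areas by 2.
u-values: -5, 13, 0, -9; range = 13 − (-9) = 22.
v-values: 11, 1, -20, 11; range = 11 − (-20) = 31.
Area = (22 × 31) / 2 = 341.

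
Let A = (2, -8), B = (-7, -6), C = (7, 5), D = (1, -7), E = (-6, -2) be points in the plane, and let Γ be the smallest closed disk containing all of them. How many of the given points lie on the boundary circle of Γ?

The minimum enclosing circle of a finite set is fixed by two of the points (as a diameter) or three (as a circumcircle).
The farthest pair is B–C with squared distance 317. The circle on this segment as diameter has centre (0, -0.5) and r² = 317/4 = 79.25.
Check A: distance² to centre = 60.25 ≤ 79.25, so it lies inside.
All remaining points lie in this disk, and no smaller disk contains both endpoints, so this is the minimum enclosing circle.
The points at distance exactly r from the centre are B, C — 2 points.

2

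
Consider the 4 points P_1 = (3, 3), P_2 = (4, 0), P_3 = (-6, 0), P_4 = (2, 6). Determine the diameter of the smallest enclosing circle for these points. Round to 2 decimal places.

By Welzl's lemma the MEC is supported by two points (diametrically opposite) or three points (on a circumcircle).
The minimum enclosing circle is determined by three boundary points: P_2, P_3, P_4.
Their circumcentre is (-1, 5/3) with r² = 250/9.
The farthest remaining point P_1 is at distance² 160/9 ≤ 250/9.
Diameter = 2r = 2√(250/9) ≈ 10.54.

10.54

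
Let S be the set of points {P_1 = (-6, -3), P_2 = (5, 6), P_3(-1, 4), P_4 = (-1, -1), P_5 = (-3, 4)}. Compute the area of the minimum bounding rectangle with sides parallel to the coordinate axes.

x ranges over [-6, 5], width 11.
y ranges over [-3, 6], height 9.
Area = 11 × 9 = 99.

99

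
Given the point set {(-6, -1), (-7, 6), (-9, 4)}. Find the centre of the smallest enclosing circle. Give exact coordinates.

(-6.5, 2.5)

Call the three points A, B, C in the order given.
Side lengths²: AB² = 50, AC² = 34, BC² = 8.
Since AB² = 50 ≥ 34 + 8 = 42, the angle opposite AB is not acute, so the smallest enclosing circle has AB as diameter.
Centre = midpoint of AB = (-6.5, 2.5), r² = 50/4 = 12.5.
Centre = (-6.5, 2.5).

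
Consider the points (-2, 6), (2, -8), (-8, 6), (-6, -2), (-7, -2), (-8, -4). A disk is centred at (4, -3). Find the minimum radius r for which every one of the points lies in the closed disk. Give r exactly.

15

The required radius is the distance from (4, -3) to the farthest point.
Squared distances: 117, 29, 225, 101, 122, 145.
Maximum is 225, attained at (-8, 6).
r = √225 = 15.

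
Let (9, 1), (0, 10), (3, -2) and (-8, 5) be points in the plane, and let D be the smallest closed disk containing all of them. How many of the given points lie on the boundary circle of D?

The farthest pair is (9, 1)–(-8, 5) with squared distance 305. The circle on this segment as diameter has centre (0.5, 3) and r² = 305/4 = 76.25.
Check (0, 10): distance² to centre = 49.25 ≤ 76.25, so it lies inside.
All remaining points lie in this disk, and no smaller disk contains both endpoints, so this is the minimum enclosing circle.
The points at distance exactly r from the centre are (9, 1), (-8, 5) — 2 points.

2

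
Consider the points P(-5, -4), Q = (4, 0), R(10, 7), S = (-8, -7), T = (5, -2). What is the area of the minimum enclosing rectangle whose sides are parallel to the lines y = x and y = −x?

128

In coordinates u = x + y, v = x − y the rectangle is axis-aligned; the map (x,y)→(u,v) scales areas by 2.
u-values: -9, 4, 17, -15, 3; range = 17 − (-15) = 32.
v-values: -1, 4, 3, -1, 7; range = 7 − (-1) = 8.
Area = (32 × 8) / 2 = 128.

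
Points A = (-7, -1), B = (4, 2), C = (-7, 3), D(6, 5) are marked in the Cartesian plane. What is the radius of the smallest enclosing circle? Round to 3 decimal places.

7.159

The minimum enclosing circle of a finite set is fixed by two of the points (as a diameter) or three (as a circumcircle).
The farthest pair is A–D with squared distance 205. The circle on this segment as diameter has centre (-0.5, 2) and r² = 205/4 = 51.25.
Check B: distance² to centre = 20.25 ≤ 51.25, so it lies inside.
All remaining points lie in this disk, and no smaller disk contains both endpoints, so this is the minimum enclosing circle.
r = √(51.25) ≈ 7.159.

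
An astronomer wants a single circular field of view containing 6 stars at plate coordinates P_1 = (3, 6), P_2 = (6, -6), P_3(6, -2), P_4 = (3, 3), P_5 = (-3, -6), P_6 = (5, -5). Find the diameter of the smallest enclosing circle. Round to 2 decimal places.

13.83

The minimum enclosing circle is determined by three boundary points: P_1, P_2, P_5.
Their circumcentre is (1.5, -0.75) with r² = 47.8125.
The farthest remaining point P_6 is at distance² 30.3125 ≤ 47.8125.
Diameter = 2r = 2√(47.8125) ≈ 13.83.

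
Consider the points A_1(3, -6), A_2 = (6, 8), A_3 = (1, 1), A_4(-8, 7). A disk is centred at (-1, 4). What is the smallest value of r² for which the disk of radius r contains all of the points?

The required radius is the distance from (-1, 4) to the farthest point.
Squared distances: 116, 65, 13, 58.
Maximum is 116, attained at A_1.

116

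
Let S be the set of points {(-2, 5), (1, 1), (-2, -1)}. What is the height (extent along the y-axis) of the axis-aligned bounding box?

6

max y = 5, min y = -1, so height = 6.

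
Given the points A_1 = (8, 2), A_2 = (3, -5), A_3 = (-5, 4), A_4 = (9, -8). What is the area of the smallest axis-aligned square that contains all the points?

The bounding box has width 14 and height 12.
An axis-aligned square enclosing the set must have side ≥ max(width, height).
So the minimum side is max(14, 12) = 14.
Area = 14² = 196.

196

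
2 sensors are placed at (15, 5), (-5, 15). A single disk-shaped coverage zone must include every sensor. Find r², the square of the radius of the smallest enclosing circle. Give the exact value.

125

The smallest circle enclosing two points has them as diameter endpoints.
Centre = midpoint = (5, 10); r² = |(15, 5)−(-5, 15)|²/4 = 500/4 = 125.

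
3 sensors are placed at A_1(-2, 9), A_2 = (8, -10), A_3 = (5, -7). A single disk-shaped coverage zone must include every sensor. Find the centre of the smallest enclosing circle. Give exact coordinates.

Side lengths²: A_1A_2² = 461, A_1A_3² = 305, A_2A_3² = 18.
Since A_1A_2² = 461 ≥ 305 + 18 = 323, the angle opposite A_1A_2 is not acute, so the smallest enclosing circle has A_1A_2 as diameter.
Centre = midpoint of A_1A_2 = (3, -0.5), r² = 461/4 = 115.25.
Centre = (3, -0.5).

(3, -0.5)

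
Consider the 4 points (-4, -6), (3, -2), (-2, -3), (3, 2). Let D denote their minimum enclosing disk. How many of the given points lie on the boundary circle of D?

2

A smallest enclosing disk is always determined by at most three of the input points on its boundary.
The farthest pair is (-4, -6)–(3, 2) with squared distance 113. The circle on this segment as diameter has centre (-0.5, -2) and r² = 113/4 = 28.25.
Check (3, -2): distance² to centre = 12.25 ≤ 28.25, so it lies inside.
All remaining points lie in this disk, and no smaller disk contains both endpoints, so this is the minimum enclosing circle.
The points at distance exactly r from the centre are (-4, -6), (3, 2) — 2 points.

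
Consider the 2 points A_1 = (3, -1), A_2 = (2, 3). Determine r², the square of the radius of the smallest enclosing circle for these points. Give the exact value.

The smallest circle enclosing two points has them as diameter endpoints.
Centre = midpoint = (2.5, 1); r² = |A_1A_2|²/4 = 17/4 = 4.25.

4.25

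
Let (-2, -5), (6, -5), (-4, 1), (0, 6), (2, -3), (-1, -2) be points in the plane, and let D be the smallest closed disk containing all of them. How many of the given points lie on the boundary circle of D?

3

The minimum enclosing circle of a finite set is fixed by two of the points (as a diameter) or three (as a circumcircle).
The minimum enclosing circle is determined by three boundary points: (-2, -5), (6, -5), (0, 6).
Their circumcentre is (2, -1/22) with r² = 19625/484.
The farthest remaining point (-4, 1) is at distance² 17953/484 ≤ 19625/484.
The points at distance exactly r from the centre are (-2, -5), (6, -5), (0, 6) — 3 points.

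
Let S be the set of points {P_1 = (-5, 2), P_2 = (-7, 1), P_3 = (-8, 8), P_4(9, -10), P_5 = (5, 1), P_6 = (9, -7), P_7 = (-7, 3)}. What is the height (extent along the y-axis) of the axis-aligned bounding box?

18

max y = 8, min y = -10, so height = 18.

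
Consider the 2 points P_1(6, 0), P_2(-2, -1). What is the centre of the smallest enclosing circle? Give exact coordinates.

The smallest circle enclosing two points has them as diameter endpoints.
Centre = midpoint = (2, -0.5); r² = |P_1P_2|²/4 = 65/4 = 16.25.
Centre = (2, -0.5).

(2, -0.5)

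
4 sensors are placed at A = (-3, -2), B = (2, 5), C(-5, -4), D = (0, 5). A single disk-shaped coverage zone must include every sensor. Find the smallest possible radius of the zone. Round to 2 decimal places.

5.70

The farthest pair is B–C with squared distance 130. The circle on this segment as diameter has centre (-1.5, 0.5) and r² = 130/4 = 32.5.
Check A: distance² to centre = 8.5 ≤ 32.5, so it lies inside.
All remaining points lie in this disk, and no smaller disk contains both endpoints, so this is the minimum enclosing circle.
r = √(32.5) ≈ 5.70.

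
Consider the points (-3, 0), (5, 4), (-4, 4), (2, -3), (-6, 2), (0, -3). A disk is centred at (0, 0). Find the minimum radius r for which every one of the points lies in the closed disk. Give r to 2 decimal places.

6.40

The required radius is the distance from (0, 0) to the farthest point.
Squared distances: 9, 41, 32, 13, 40, 9.
Maximum is 41, attained at (5, 4).
r = √41 ≈ 6.40.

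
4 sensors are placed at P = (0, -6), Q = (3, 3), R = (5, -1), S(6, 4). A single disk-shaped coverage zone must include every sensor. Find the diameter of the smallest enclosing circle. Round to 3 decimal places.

11.662

A smallest enclosing disk is always determined by at most three of the input points on its boundary.
The farthest pair is P–S with squared distance 136. The circle on this segment as diameter has centre (3, -1) and r² = 136/4 = 34.
Check Q: distance² to centre = 16 ≤ 34, so it lies inside.
All remaining points lie in this disk, and no smaller disk contains both endpoints, so this is the minimum enclosing circle.
Diameter = 2r = 2√34 ≈ 11.662.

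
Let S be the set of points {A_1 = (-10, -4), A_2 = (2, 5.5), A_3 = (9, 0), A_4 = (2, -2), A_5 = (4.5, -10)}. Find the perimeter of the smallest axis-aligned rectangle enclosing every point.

Width = max x − min x = 9 − (-10) = 19.
Height = max y − min y = 5.5 − (-10) = 15.5.
Perimeter = 2(19 + 15.5) = 69.

69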